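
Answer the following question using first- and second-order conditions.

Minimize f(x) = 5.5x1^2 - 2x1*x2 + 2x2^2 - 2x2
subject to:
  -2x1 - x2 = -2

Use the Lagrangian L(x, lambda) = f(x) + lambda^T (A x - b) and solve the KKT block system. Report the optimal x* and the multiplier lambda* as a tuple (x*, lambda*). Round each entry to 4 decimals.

Form the Lagrangian:
  L(x, lambda) = (1/2) x^T Q x + c^T x + lambda^T (A x - b)
Stationarity (grad_x L = 0): Q x + c + A^T lambda = 0.
Primal feasibility: A x = b.

This gives the KKT block system:
  [ Q   A^T ] [ x     ]   [-c ]
  [ A    0  ] [ lambda ] = [ b ]

Solving the linear system:
  x*      = (0.4571, 1.0857)
  lambda* = (1.4286)
  f(x*)   = 0.3429

x* = (0.4571, 1.0857), lambda* = (1.4286)


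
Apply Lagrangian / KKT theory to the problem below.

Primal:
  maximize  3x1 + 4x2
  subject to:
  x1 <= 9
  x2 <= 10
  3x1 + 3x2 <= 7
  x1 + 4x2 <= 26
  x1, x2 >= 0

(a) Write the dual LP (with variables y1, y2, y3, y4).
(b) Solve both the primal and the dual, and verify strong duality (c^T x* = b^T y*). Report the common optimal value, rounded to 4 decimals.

The standard primal-dual pair for 'max c^T x s.t. A x <= b, x >= 0' is:
  Dual:  min b^T y  s.t.  A^T y >= c,  y >= 0.

So the dual LP is:
  minimize  9y1 + 10y2 + 7y3 + 26y4
  subject to:
    y1 + 3y3 + y4 >= 3
    y2 + 3y3 + 4y4 >= 4
    y1, y2, y3, y4 >= 0

Solving the primal: x* = (0, 2.3333).
  primal value c^T x* = 9.3333.
Solving the dual: y* = (0, 0, 1.3333, 0).
  dual value b^T y* = 9.3333.
Strong duality: c^T x* = b^T y*. Confirmed.

9.3333


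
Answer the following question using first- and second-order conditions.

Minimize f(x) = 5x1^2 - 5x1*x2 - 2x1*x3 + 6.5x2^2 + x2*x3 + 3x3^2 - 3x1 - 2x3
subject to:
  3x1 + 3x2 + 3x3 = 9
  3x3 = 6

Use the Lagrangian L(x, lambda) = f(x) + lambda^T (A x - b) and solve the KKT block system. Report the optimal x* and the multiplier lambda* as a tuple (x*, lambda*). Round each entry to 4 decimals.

Form the Lagrangian:
  L(x, lambda) = (1/2) x^T Q x + c^T x + lambda^T (A x - b)
Stationarity (grad_x L = 0): Q x + c + A^T lambda = 0.
Primal feasibility: A x = b.

This gives the KKT block system:
  [ Q   A^T ] [ x     ]   [-c ]
  [ A    0  ] [ lambda ] = [ b ]

Solving the linear system:
  x*      = (0.8182, 0.1818, 2)
  lambda* = (-0.0909, -2.7576)
  f(x*)   = 5.4545

x* = (0.8182, 0.1818, 2), lambda* = (-0.0909, -2.7576)


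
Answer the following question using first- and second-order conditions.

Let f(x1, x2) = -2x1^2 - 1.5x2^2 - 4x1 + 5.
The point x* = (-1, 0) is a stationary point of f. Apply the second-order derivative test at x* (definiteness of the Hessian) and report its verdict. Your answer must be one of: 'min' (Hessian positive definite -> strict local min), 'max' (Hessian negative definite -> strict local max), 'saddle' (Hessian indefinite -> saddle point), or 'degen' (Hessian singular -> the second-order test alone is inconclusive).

Compute the Hessian H = grad^2 f:
  H = [[-4, 0], [0, -3]]
Verify stationarity: grad f(x*) = H x* + g = (0, 0).
Eigenvalues of H: -4, -3.
Both eigenvalues < 0, so H is negative definite -> x* is a strict local max.

max


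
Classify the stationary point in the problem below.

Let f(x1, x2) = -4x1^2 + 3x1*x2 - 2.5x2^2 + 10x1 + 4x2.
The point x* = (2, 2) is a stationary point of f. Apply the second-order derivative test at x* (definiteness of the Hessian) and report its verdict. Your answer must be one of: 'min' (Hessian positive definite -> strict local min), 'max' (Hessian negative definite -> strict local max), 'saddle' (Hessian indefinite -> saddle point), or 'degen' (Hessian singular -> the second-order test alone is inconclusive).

Compute the Hessian H = grad^2 f:
  H = [[-8, 3], [3, -5]]
Verify stationarity: grad f(x*) = H x* + g = (0, 0).
Eigenvalues of H: -9.8541, -3.1459.
Both eigenvalues < 0, so H is negative definite -> x* is a strict local max.

max


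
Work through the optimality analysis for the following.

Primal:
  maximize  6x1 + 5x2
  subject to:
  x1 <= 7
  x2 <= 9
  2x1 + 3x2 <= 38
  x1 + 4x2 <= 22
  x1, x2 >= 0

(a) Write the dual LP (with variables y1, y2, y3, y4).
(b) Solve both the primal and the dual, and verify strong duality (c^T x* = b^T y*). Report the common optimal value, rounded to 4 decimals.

The standard primal-dual pair for 'max c^T x s.t. A x <= b, x >= 0' is:
  Dual:  min b^T y  s.t.  A^T y >= c,  y >= 0.

So the dual LP is:
  minimize  7y1 + 9y2 + 38y3 + 22y4
  subject to:
    y1 + 2y3 + y4 >= 6
    y2 + 3y3 + 4y4 >= 5
    y1, y2, y3, y4 >= 0

Solving the primal: x* = (7, 3.75).
  primal value c^T x* = 60.75.
Solving the dual: y* = (4.75, 0, 0, 1.25).
  dual value b^T y* = 60.75.
Strong duality: c^T x* = b^T y*. Confirmed.

60.75


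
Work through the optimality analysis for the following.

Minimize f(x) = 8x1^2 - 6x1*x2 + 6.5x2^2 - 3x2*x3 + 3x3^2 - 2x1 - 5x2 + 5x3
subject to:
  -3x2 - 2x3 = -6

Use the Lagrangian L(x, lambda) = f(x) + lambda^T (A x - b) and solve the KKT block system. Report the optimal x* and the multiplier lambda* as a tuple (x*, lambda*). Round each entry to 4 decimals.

Form the Lagrangian:
  L(x, lambda) = (1/2) x^T Q x + c^T x + lambda^T (A x - b)
Stationarity (grad_x L = 0): Q x + c + A^T lambda = 0.
Primal feasibility: A x = b.

This gives the KKT block system:
  [ Q   A^T ] [ x     ]   [-c ]
  [ A    0  ] [ lambda ] = [ b ]

Solving the linear system:
  x*      = (0.6805, 1.4812, 0.7782)
  lambda* = (2.6128)
  f(x*)   = 5.4004

x* = (0.6805, 1.4812, 0.7782), lambda* = (2.6128)


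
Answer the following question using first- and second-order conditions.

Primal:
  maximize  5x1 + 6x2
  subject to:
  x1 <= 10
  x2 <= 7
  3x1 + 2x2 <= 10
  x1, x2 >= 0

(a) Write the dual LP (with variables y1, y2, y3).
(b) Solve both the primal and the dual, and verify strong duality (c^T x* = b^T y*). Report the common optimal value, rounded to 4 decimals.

The standard primal-dual pair for 'max c^T x s.t. A x <= b, x >= 0' is:
  Dual:  min b^T y  s.t.  A^T y >= c,  y >= 0.

So the dual LP is:
  minimize  10y1 + 7y2 + 10y3
  subject to:
    y1 + 3y3 >= 5
    y2 + 2y3 >= 6
    y1, y2, y3 >= 0

Solving the primal: x* = (0, 5).
  primal value c^T x* = 30.
Solving the dual: y* = (0, 0, 3).
  dual value b^T y* = 30.
Strong duality: c^T x* = b^T y*. Confirmed.

30


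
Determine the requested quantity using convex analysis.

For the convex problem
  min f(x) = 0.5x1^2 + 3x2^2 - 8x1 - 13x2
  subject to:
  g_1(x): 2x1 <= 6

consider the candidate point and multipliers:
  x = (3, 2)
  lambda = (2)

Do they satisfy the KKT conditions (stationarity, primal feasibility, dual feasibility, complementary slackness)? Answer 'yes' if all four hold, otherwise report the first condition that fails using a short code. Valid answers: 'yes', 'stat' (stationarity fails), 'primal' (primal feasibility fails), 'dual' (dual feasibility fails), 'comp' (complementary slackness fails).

Gradient of f: grad f(x) = Q x + c = (-5, -1)
Constraint values g_i(x) = a_i^T x - b_i:
  g_1((3, 2)) = 0
Stationarity residual: grad f(x) + sum_i lambda_i a_i = (-1, -1)
  -> stationarity FAILS
Primal feasibility (all g_i <= 0): OK
Dual feasibility (all lambda_i >= 0): OK
Complementary slackness (lambda_i * g_i(x) = 0 for all i): OK

Verdict: the first failing condition is stationarity -> stat.

stat


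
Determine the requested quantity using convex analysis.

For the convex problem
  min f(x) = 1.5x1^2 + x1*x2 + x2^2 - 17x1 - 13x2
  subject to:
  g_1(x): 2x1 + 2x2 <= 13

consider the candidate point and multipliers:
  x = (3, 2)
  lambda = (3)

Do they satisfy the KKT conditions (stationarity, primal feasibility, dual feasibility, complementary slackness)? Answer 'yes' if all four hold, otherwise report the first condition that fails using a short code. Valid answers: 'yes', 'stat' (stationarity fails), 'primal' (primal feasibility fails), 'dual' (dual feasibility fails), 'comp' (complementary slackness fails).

Gradient of f: grad f(x) = Q x + c = (-6, -6)
Constraint values g_i(x) = a_i^T x - b_i:
  g_1((3, 2)) = -3
Stationarity residual: grad f(x) + sum_i lambda_i a_i = (0, 0)
  -> stationarity OK
Primal feasibility (all g_i <= 0): OK
Dual feasibility (all lambda_i >= 0): OK
Complementary slackness (lambda_i * g_i(x) = 0 for all i): FAILS

Verdict: the first failing condition is complementary_slackness -> comp.

comp


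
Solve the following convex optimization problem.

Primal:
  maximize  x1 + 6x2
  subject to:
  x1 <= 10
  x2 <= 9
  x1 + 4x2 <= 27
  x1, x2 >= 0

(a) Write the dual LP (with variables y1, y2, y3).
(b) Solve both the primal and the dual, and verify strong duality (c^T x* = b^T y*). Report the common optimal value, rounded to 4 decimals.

The standard primal-dual pair for 'max c^T x s.t. A x <= b, x >= 0' is:
  Dual:  min b^T y  s.t.  A^T y >= c,  y >= 0.

So the dual LP is:
  minimize  10y1 + 9y2 + 27y3
  subject to:
    y1 + y3 >= 1
    y2 + 4y3 >= 6
    y1, y2, y3 >= 0

Solving the primal: x* = (0, 6.75).
  primal value c^T x* = 40.5.
Solving the dual: y* = (0, 0, 1.5).
  dual value b^T y* = 40.5.
Strong duality: c^T x* = b^T y*. Confirmed.

40.5


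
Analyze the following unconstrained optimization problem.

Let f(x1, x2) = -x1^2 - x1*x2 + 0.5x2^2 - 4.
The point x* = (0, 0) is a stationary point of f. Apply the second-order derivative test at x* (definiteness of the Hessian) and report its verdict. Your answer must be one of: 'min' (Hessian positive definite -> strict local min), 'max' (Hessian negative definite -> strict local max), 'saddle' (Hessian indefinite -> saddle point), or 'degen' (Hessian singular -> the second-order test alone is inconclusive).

Compute the Hessian H = grad^2 f:
  H = [[-2, -1], [-1, 1]]
Verify stationarity: grad f(x*) = H x* + g = (0, 0).
Eigenvalues of H: -2.3028, 1.3028.
Eigenvalues have mixed signs, so H is indefinite -> x* is a saddle point.

saddle


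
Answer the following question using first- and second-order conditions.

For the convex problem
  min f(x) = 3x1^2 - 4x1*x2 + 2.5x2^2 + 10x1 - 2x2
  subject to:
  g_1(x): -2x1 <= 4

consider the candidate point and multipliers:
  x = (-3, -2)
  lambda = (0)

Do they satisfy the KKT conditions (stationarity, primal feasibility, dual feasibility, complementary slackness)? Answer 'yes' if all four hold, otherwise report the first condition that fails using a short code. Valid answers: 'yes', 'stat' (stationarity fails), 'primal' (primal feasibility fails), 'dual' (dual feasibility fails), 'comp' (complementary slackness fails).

Gradient of f: grad f(x) = Q x + c = (0, 0)
Constraint values g_i(x) = a_i^T x - b_i:
  g_1((-3, -2)) = 2
Stationarity residual: grad f(x) + sum_i lambda_i a_i = (0, 0)
  -> stationarity OK
Primal feasibility (all g_i <= 0): FAILS
Dual feasibility (all lambda_i >= 0): OK
Complementary slackness (lambda_i * g_i(x) = 0 for all i): OK

Verdict: the first failing condition is primal_feasibility -> primal.

primal


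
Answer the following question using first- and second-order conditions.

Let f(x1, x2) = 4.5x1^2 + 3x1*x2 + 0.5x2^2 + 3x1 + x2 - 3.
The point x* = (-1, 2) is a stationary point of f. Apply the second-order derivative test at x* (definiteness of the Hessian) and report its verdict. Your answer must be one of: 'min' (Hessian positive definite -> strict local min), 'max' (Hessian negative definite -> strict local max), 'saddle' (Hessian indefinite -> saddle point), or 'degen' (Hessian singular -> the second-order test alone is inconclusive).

Compute the Hessian H = grad^2 f:
  H = [[9, 3], [3, 1]]
Verify stationarity: grad f(x*) = H x* + g = (0, 0).
Eigenvalues of H: 0, 10.
H has a zero eigenvalue (singular; positive semidefinite but not definite), so H is neither positive definite, negative definite, nor indefinite. The second-order test alone is inconclusive -> degen.
(Indeed, f is constant along the null direction of H through x*, so x* is not a strict local extremum.)

degen


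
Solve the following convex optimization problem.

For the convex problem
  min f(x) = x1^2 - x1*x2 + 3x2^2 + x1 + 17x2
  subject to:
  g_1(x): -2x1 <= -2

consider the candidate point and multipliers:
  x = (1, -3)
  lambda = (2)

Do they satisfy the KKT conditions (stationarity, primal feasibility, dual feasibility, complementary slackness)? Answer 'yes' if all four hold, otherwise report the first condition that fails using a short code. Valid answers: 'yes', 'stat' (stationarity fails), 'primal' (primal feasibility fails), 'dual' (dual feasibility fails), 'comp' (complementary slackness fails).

Gradient of f: grad f(x) = Q x + c = (6, -2)
Constraint values g_i(x) = a_i^T x - b_i:
  g_1((1, -3)) = 0
Stationarity residual: grad f(x) + sum_i lambda_i a_i = (2, -2)
  -> stationarity FAILS
Primal feasibility (all g_i <= 0): OK
Dual feasibility (all lambda_i >= 0): OK
Complementary slackness (lambda_i * g_i(x) = 0 for all i): OK

Verdict: the first failing condition is stationarity -> stat.

stat


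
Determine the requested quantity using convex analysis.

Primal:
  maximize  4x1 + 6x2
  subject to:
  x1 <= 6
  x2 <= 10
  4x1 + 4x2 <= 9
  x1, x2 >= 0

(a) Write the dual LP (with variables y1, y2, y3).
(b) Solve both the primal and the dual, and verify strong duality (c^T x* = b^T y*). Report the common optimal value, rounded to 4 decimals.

The standard primal-dual pair for 'max c^T x s.t. A x <= b, x >= 0' is:
  Dual:  min b^T y  s.t.  A^T y >= c,  y >= 0.

So the dual LP is:
  minimize  6y1 + 10y2 + 9y3
  subject to:
    y1 + 4y3 >= 4
    y2 + 4y3 >= 6
    y1, y2, y3 >= 0

Solving the primal: x* = (0, 2.25).
  primal value c^T x* = 13.5.
Solving the dual: y* = (0, 0, 1.5).
  dual value b^T y* = 13.5.
Strong duality: c^T x* = b^T y*. Confirmed.

13.5


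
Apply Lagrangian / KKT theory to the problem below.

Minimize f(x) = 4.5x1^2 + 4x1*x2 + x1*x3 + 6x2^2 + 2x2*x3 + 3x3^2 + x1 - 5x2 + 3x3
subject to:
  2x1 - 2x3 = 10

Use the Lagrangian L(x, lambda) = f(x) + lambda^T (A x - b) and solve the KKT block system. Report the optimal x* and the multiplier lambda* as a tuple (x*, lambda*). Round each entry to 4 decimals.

Form the Lagrangian:
  L(x, lambda) = (1/2) x^T Q x + c^T x + lambda^T (A x - b)
Stationarity (grad_x L = 0): Q x + c + A^T lambda = 0.
Primal feasibility: A x = b.

This gives the KKT block system:
  [ Q   A^T ] [ x     ]   [-c ]
  [ A    0  ] [ lambda ] = [ b ]

Solving the linear system:
  x*      = (1.6786, 0.4107, -3.3214)
  lambda* = (-7.2143)
  f(x*)   = 30.9018

x* = (1.6786, 0.4107, -3.3214), lambda* = (-7.2143)


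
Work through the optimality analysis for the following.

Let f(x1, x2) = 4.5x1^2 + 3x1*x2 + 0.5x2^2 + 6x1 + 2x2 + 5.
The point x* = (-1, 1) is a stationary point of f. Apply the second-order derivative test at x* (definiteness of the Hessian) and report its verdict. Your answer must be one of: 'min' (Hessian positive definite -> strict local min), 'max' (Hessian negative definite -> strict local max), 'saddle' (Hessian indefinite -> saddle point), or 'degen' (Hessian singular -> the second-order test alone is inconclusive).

Compute the Hessian H = grad^2 f:
  H = [[9, 3], [3, 1]]
Verify stationarity: grad f(x*) = H x* + g = (0, 0).
Eigenvalues of H: 0, 10.
H has a zero eigenvalue (singular; positive semidefinite but not definite), so H is neither positive definite, negative definite, nor indefinite. The second-order test alone is inconclusive -> degen.
(Indeed, f is constant along the null direction of H through x*, so x* is not a strict local extremum.)

degen


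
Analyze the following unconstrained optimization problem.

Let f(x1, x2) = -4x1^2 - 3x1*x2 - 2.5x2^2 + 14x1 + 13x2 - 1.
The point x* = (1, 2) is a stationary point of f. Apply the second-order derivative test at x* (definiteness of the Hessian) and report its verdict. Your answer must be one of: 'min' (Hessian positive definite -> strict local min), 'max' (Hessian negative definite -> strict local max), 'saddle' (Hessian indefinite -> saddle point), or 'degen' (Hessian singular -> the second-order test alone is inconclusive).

Compute the Hessian H = grad^2 f:
  H = [[-8, -3], [-3, -5]]
Verify stationarity: grad f(x*) = H x* + g = (0, 0).
Eigenvalues of H: -9.8541, -3.1459.
Both eigenvalues < 0, so H is negative definite -> x* is a strict local max.

max


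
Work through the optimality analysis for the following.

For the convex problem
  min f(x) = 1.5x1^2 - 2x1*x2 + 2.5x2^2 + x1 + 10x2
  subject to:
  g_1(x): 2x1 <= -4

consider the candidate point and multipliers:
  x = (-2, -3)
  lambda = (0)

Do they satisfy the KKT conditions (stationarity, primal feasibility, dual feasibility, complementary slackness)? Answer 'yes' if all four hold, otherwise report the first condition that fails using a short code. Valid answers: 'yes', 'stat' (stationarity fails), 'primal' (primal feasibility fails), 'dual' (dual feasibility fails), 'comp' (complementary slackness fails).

Gradient of f: grad f(x) = Q x + c = (1, -1)
Constraint values g_i(x) = a_i^T x - b_i:
  g_1((-2, -3)) = 0
Stationarity residual: grad f(x) + sum_i lambda_i a_i = (1, -1)
  -> stationarity FAILS
Primal feasibility (all g_i <= 0): OK
Dual feasibility (all lambda_i >= 0): OK
Complementary slackness (lambda_i * g_i(x) = 0 for all i): OK

Verdict: the first failing condition is stationarity -> stat.

stat


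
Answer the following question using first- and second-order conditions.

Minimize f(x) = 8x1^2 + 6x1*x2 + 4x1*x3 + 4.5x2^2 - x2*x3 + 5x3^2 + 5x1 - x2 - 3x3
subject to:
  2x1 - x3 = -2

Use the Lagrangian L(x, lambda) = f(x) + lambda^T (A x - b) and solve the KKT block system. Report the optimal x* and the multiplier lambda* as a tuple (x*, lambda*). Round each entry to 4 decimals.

Form the Lagrangian:
  L(x, lambda) = (1/2) x^T Q x + c^T x + lambda^T (A x - b)
Stationarity (grad_x L = 0): Q x + c + A^T lambda = 0.
Primal feasibility: A x = b.

This gives the KKT block system:
  [ Q   A^T ] [ x     ]   [-c ]
  [ A    0  ] [ lambda ] = [ b ]

Solving the linear system:
  x*      = (-0.6883, 0.6392, 0.6234)
  lambda* = (-0.1582)
  f(x*)   = -3.1337

x* = (-0.6883, 0.6392, 0.6234), lambda* = (-0.1582)


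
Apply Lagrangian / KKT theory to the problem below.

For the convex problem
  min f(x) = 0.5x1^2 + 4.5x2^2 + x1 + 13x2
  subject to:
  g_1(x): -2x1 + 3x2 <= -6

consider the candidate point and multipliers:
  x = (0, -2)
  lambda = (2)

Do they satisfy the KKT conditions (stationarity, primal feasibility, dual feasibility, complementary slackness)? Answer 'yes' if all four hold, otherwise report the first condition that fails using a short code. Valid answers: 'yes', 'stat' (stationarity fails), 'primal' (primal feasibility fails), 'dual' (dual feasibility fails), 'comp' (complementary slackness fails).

Gradient of f: grad f(x) = Q x + c = (1, -5)
Constraint values g_i(x) = a_i^T x - b_i:
  g_1((0, -2)) = 0
Stationarity residual: grad f(x) + sum_i lambda_i a_i = (-3, 1)
  -> stationarity FAILS
Primal feasibility (all g_i <= 0): OK
Dual feasibility (all lambda_i >= 0): OK
Complementary slackness (lambda_i * g_i(x) = 0 for all i): OK

Verdict: the first failing condition is stationarity -> stat.

stat


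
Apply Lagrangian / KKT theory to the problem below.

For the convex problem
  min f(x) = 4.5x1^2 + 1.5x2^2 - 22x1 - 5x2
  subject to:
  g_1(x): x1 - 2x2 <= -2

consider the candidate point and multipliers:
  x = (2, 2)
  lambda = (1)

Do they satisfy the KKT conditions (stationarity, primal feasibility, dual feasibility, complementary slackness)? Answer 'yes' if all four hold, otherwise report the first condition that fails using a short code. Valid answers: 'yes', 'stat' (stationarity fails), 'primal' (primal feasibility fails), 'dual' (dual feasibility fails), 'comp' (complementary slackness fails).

Gradient of f: grad f(x) = Q x + c = (-4, 1)
Constraint values g_i(x) = a_i^T x - b_i:
  g_1((2, 2)) = 0
Stationarity residual: grad f(x) + sum_i lambda_i a_i = (-3, -1)
  -> stationarity FAILS
Primal feasibility (all g_i <= 0): OK
Dual feasibility (all lambda_i >= 0): OK
Complementary slackness (lambda_i * g_i(x) = 0 for all i): OK

Verdict: the first failing condition is stationarity -> stat.

stat


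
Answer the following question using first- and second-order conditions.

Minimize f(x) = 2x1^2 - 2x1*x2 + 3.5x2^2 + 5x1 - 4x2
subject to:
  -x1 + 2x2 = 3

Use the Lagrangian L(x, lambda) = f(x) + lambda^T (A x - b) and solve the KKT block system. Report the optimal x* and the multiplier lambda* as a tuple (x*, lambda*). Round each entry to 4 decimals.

Form the Lagrangian:
  L(x, lambda) = (1/2) x^T Q x + c^T x + lambda^T (A x - b)
Stationarity (grad_x L = 0): Q x + c + A^T lambda = 0.
Primal feasibility: A x = b.

This gives the KKT block system:
  [ Q   A^T ] [ x     ]   [-c ]
  [ A    0  ] [ lambda ] = [ b ]

Solving the linear system:
  x*      = (-1.4, 0.8)
  lambda* = (-2.2)
  f(x*)   = -1.8

x* = (-1.4, 0.8), lambda* = (-2.2)


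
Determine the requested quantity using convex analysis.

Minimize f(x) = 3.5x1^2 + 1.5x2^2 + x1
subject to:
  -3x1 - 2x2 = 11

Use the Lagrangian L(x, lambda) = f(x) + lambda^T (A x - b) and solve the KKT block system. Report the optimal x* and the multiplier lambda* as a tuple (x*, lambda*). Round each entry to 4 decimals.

Form the Lagrangian:
  L(x, lambda) = (1/2) x^T Q x + c^T x + lambda^T (A x - b)
Stationarity (grad_x L = 0): Q x + c + A^T lambda = 0.
Primal feasibility: A x = b.

This gives the KKT block system:
  [ Q   A^T ] [ x     ]   [-c ]
  [ A    0  ] [ lambda ] = [ b ]

Solving the linear system:
  x*      = (-1.8727, -2.6909)
  lambda* = (-4.0364)
  f(x*)   = 21.2636

x* = (-1.8727, -2.6909), lambda* = (-4.0364)


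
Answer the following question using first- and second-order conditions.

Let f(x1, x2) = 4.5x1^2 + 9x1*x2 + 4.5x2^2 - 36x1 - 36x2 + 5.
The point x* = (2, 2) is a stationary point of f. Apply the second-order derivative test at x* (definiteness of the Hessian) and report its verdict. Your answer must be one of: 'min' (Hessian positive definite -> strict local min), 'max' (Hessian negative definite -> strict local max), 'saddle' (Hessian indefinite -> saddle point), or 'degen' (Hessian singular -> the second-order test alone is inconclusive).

Compute the Hessian H = grad^2 f:
  H = [[9, 9], [9, 9]]
Verify stationarity: grad f(x*) = H x* + g = (0, 0).
Eigenvalues of H: 0, 18.
H has a zero eigenvalue (singular; positive semidefinite but not definite), so H is neither positive definite, negative definite, nor indefinite. The second-order test alone is inconclusive -> degen.
(Indeed, f is constant along the null direction of H through x*, so x* is not a strict local extremum.)

degen


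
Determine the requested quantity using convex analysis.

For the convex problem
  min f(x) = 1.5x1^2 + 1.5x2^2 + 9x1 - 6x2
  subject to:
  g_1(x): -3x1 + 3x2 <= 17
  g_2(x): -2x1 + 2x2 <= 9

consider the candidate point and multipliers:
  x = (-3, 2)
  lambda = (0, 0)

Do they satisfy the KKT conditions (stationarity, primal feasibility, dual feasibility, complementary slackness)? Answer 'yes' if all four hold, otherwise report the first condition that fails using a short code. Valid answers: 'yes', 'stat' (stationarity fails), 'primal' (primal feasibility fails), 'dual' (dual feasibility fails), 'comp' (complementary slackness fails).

Gradient of f: grad f(x) = Q x + c = (0, 0)
Constraint values g_i(x) = a_i^T x - b_i:
  g_1((-3, 2)) = -2
  g_2((-3, 2)) = 1
Stationarity residual: grad f(x) + sum_i lambda_i a_i = (0, 0)
  -> stationarity OK
Primal feasibility (all g_i <= 0): FAILS
Dual feasibility (all lambda_i >= 0): OK
Complementary slackness (lambda_i * g_i(x) = 0 for all i): OK

Verdict: the first failing condition is primal_feasibility -> primal.

primal


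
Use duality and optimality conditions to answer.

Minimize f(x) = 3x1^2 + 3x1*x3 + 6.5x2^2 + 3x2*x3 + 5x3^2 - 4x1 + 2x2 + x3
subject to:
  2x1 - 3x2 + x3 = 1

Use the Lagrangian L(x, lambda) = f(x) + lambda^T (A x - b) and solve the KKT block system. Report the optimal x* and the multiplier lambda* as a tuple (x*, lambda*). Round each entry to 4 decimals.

Form the Lagrangian:
  L(x, lambda) = (1/2) x^T Q x + c^T x + lambda^T (A x - b)
Stationarity (grad_x L = 0): Q x + c + A^T lambda = 0.
Primal feasibility: A x = b.

This gives the KKT block system:
  [ Q   A^T ] [ x     ]   [-c ]
  [ A    0  ] [ lambda ] = [ b ]

Solving the linear system:
  x*      = (0.7133, 0.022, -0.3607)
  lambda* = (0.4012)
  f(x*)   = -1.7855

x* = (0.7133, 0.022, -0.3607), lambda* = (0.4012)


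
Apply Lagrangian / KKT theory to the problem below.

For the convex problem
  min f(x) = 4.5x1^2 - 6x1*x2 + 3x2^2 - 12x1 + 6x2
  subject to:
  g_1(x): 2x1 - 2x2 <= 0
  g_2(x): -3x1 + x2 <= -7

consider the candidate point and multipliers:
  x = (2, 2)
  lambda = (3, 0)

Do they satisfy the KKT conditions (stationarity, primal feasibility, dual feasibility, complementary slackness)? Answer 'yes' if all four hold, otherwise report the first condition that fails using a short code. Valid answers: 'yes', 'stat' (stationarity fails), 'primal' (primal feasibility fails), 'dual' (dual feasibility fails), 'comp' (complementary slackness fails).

Gradient of f: grad f(x) = Q x + c = (-6, 6)
Constraint values g_i(x) = a_i^T x - b_i:
  g_1((2, 2)) = 0
  g_2((2, 2)) = 3
Stationarity residual: grad f(x) + sum_i lambda_i a_i = (0, 0)
  -> stationarity OK
Primal feasibility (all g_i <= 0): FAILS
Dual feasibility (all lambda_i >= 0): OK
Complementary slackness (lambda_i * g_i(x) = 0 for all i): OK

Verdict: the first failing condition is primal_feasibility -> primal.

primal


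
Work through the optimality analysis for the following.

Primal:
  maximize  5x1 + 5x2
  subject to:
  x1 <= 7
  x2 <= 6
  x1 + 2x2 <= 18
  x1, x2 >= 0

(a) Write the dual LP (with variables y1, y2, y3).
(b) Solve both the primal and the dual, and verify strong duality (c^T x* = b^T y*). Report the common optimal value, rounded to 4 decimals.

The standard primal-dual pair for 'max c^T x s.t. A x <= b, x >= 0' is:
  Dual:  min b^T y  s.t.  A^T y >= c,  y >= 0.

So the dual LP is:
  minimize  7y1 + 6y2 + 18y3
  subject to:
    y1 + y3 >= 5
    y2 + 2y3 >= 5
    y1, y2, y3 >= 0

Solving the primal: x* = (7, 5.5).
  primal value c^T x* = 62.5.
Solving the dual: y* = (2.5, 0, 2.5).
  dual value b^T y* = 62.5.
Strong duality: c^T x* = b^T y*. Confirmed.

62.5


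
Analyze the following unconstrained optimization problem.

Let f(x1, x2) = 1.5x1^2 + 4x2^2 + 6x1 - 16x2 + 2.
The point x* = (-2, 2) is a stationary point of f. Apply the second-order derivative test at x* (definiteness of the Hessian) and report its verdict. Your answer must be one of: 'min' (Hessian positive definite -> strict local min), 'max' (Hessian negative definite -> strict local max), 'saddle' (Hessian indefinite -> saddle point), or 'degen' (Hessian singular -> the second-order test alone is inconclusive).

Compute the Hessian H = grad^2 f:
  H = [[3, 0], [0, 8]]
Verify stationarity: grad f(x*) = H x* + g = (0, 0).
Eigenvalues of H: 3, 8.
Both eigenvalues > 0, so H is positive definite -> x* is a strict local min.

min


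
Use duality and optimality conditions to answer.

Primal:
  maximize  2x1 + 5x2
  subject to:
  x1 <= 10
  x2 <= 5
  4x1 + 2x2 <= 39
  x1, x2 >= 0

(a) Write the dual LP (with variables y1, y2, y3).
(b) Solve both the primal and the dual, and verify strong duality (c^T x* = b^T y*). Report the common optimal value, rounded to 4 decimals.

The standard primal-dual pair for 'max c^T x s.t. A x <= b, x >= 0' is:
  Dual:  min b^T y  s.t.  A^T y >= c,  y >= 0.

So the dual LP is:
  minimize  10y1 + 5y2 + 39y3
  subject to:
    y1 + 4y3 >= 2
    y2 + 2y3 >= 5
    y1, y2, y3 >= 0

Solving the primal: x* = (7.25, 5).
  primal value c^T x* = 39.5.
Solving the dual: y* = (0, 4, 0.5).
  dual value b^T y* = 39.5.
Strong duality: c^T x* = b^T y*. Confirmed.

39.5


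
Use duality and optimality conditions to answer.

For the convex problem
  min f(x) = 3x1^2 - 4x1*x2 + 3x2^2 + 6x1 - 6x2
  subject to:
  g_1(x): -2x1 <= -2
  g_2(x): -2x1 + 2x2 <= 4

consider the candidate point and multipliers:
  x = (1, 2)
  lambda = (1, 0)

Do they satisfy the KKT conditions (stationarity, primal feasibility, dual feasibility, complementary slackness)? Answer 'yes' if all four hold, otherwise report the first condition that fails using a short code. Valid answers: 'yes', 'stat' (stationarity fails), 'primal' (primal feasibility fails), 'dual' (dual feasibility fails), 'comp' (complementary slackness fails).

Gradient of f: grad f(x) = Q x + c = (4, 2)
Constraint values g_i(x) = a_i^T x - b_i:
  g_1((1, 2)) = 0
  g_2((1, 2)) = -2
Stationarity residual: grad f(x) + sum_i lambda_i a_i = (2, 2)
  -> stationarity FAILS
Primal feasibility (all g_i <= 0): OK
Dual feasibility (all lambda_i >= 0): OK
Complementary slackness (lambda_i * g_i(x) = 0 for all i): OK

Verdict: the first failing condition is stationarity -> stat.

stat


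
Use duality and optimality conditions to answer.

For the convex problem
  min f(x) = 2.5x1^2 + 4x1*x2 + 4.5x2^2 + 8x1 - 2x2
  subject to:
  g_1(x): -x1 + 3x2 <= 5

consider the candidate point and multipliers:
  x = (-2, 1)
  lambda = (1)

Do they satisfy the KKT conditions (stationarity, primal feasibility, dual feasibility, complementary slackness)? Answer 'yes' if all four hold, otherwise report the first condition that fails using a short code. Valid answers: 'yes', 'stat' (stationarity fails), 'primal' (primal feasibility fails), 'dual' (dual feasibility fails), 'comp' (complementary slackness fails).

Gradient of f: grad f(x) = Q x + c = (2, -1)
Constraint values g_i(x) = a_i^T x - b_i:
  g_1((-2, 1)) = 0
Stationarity residual: grad f(x) + sum_i lambda_i a_i = (1, 2)
  -> stationarity FAILS
Primal feasibility (all g_i <= 0): OK
Dual feasibility (all lambda_i >= 0): OK
Complementary slackness (lambda_i * g_i(x) = 0 for all i): OK

Verdict: the first failing condition is stationarity -> stat.

stat


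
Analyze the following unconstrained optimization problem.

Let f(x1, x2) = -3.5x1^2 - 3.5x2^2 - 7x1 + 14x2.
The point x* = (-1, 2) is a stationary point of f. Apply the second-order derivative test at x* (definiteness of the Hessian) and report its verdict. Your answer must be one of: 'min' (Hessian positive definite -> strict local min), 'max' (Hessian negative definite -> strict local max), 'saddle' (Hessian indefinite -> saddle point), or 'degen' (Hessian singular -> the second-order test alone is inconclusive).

Compute the Hessian H = grad^2 f:
  H = [[-7, 0], [0, -7]]
Verify stationarity: grad f(x*) = H x* + g = (0, 0).
Eigenvalues of H: -7, -7.
Both eigenvalues < 0, so H is negative definite -> x* is a strict local max.

max


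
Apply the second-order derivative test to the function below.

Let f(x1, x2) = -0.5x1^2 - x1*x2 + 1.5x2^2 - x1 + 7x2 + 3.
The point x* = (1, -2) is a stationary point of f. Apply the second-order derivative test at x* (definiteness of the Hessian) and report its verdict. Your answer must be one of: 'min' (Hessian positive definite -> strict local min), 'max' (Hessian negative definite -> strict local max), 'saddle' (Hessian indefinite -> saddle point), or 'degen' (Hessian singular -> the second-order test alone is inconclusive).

Compute the Hessian H = grad^2 f:
  H = [[-1, -1], [-1, 3]]
Verify stationarity: grad f(x*) = H x* + g = (0, 0).
Eigenvalues of H: -1.2361, 3.2361.
Eigenvalues have mixed signs, so H is indefinite -> x* is a saddle point.

saddle


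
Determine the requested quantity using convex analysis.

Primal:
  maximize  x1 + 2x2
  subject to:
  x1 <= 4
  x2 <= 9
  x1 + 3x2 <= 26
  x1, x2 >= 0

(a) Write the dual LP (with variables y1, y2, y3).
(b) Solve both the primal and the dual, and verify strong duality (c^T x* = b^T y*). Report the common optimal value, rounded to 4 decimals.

The standard primal-dual pair for 'max c^T x s.t. A x <= b, x >= 0' is:
  Dual:  min b^T y  s.t.  A^T y >= c,  y >= 0.

So the dual LP is:
  minimize  4y1 + 9y2 + 26y3
  subject to:
    y1 + y3 >= 1
    y2 + 3y3 >= 2
    y1, y2, y3 >= 0

Solving the primal: x* = (4, 7.3333).
  primal value c^T x* = 18.6667.
Solving the dual: y* = (0.3333, 0, 0.6667).
  dual value b^T y* = 18.6667.
Strong duality: c^T x* = b^T y*. Confirmed.

18.6667


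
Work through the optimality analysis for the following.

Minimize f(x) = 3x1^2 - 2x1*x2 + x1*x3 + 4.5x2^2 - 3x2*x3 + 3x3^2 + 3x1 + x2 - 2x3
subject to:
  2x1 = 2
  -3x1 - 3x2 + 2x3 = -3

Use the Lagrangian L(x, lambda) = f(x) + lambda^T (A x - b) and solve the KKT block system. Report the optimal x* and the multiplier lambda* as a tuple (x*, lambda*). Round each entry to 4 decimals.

Form the Lagrangian:
  L(x, lambda) = (1/2) x^T Q x + c^T x + lambda^T (A x - b)
Stationarity (grad_x L = 0): Q x + c + A^T lambda = 0.
Primal feasibility: A x = b.

This gives the KKT block system:
  [ Q   A^T ] [ x     ]   [-c ]
  [ A    0  ] [ lambda ] = [ b ]

Solving the linear system:
  x*      = (1, 0.1852, 0.2778)
  lambda* = (-4.537, -0.0556)
  f(x*)   = 5.7685

x* = (1, 0.1852, 0.2778), lambda* = (-4.537, -0.0556)


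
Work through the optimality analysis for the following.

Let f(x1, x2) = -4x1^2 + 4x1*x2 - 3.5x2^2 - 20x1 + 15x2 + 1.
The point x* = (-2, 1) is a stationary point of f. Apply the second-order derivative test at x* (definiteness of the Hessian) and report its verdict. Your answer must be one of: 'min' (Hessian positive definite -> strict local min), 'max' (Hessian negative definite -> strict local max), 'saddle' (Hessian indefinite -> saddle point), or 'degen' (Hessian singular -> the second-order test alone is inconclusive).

Compute the Hessian H = grad^2 f:
  H = [[-8, 4], [4, -7]]
Verify stationarity: grad f(x*) = H x* + g = (0, 0).
Eigenvalues of H: -11.5311, -3.4689.
Both eigenvalues < 0, so H is negative definite -> x* is a strict local max.

max


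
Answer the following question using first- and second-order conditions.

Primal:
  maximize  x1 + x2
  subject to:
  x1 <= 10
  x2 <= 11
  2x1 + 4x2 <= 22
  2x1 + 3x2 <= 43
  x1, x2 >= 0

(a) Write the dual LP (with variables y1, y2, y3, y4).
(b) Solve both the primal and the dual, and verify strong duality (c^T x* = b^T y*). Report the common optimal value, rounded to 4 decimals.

The standard primal-dual pair for 'max c^T x s.t. A x <= b, x >= 0' is:
  Dual:  min b^T y  s.t.  A^T y >= c,  y >= 0.

So the dual LP is:
  minimize  10y1 + 11y2 + 22y3 + 43y4
  subject to:
    y1 + 2y3 + 2y4 >= 1
    y2 + 4y3 + 3y4 >= 1
    y1, y2, y3, y4 >= 0

Solving the primal: x* = (10, 0.5).
  primal value c^T x* = 10.5.
Solving the dual: y* = (0.5, 0, 0.25, 0).
  dual value b^T y* = 10.5.
Strong duality: c^T x* = b^T y*. Confirmed.

10.5


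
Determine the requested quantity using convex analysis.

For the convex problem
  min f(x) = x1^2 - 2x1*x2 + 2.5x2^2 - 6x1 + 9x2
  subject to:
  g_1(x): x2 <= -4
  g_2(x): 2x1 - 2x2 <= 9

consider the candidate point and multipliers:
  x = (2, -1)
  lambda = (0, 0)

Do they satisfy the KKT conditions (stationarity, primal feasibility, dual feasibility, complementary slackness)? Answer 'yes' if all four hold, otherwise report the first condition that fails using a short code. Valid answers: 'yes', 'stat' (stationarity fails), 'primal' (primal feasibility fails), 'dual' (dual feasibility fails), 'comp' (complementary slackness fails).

Gradient of f: grad f(x) = Q x + c = (0, 0)
Constraint values g_i(x) = a_i^T x - b_i:
  g_1((2, -1)) = 3
  g_2((2, -1)) = -3
Stationarity residual: grad f(x) + sum_i lambda_i a_i = (0, 0)
  -> stationarity OK
Primal feasibility (all g_i <= 0): FAILS
Dual feasibility (all lambda_i >= 0): OK
Complementary slackness (lambda_i * g_i(x) = 0 for all i): OK

Verdict: the first failing condition is primal_feasibility -> primal.

primal


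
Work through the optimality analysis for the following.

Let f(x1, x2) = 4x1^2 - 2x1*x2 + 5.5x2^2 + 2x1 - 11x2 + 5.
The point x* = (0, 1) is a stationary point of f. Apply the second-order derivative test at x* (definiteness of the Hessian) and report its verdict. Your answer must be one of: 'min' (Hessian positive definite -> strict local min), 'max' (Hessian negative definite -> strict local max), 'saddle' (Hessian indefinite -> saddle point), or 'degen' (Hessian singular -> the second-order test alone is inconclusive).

Compute the Hessian H = grad^2 f:
  H = [[8, -2], [-2, 11]]
Verify stationarity: grad f(x*) = H x* + g = (0, 0).
Eigenvalues of H: 7, 12.
Both eigenvalues > 0, so H is positive definite -> x* is a strict local min.

min


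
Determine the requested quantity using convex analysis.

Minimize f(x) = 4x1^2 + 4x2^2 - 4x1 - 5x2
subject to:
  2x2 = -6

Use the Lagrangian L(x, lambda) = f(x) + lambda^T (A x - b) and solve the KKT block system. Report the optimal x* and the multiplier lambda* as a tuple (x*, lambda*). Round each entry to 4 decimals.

Form the Lagrangian:
  L(x, lambda) = (1/2) x^T Q x + c^T x + lambda^T (A x - b)
Stationarity (grad_x L = 0): Q x + c + A^T lambda = 0.
Primal feasibility: A x = b.

This gives the KKT block system:
  [ Q   A^T ] [ x     ]   [-c ]
  [ A    0  ] [ lambda ] = [ b ]

Solving the linear system:
  x*      = (0.5, -3)
  lambda* = (14.5)
  f(x*)   = 50

x* = (0.5, -3), lambda* = (14.5)


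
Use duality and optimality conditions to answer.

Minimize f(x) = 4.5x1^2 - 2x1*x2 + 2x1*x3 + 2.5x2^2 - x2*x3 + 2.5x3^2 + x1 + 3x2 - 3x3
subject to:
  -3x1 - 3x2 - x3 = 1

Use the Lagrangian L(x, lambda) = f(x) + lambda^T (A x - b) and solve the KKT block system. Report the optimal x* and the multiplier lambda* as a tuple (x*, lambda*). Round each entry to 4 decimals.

Form the Lagrangian:
  L(x, lambda) = (1/2) x^T Q x + c^T x + lambda^T (A x - b)
Stationarity (grad_x L = 0): Q x + c + A^T lambda = 0.
Primal feasibility: A x = b.

This gives the KKT block system:
  [ Q   A^T ] [ x     ]   [-c ]
  [ A    0  ] [ lambda ] = [ b ]

Solving the linear system:
  x*      = (-0.2234, -0.3404, 0.6915)
  lambda* = (0.3511)
  f(x*)   = -1.8351

x* = (-0.2234, -0.3404, 0.6915), lambda* = (0.3511)


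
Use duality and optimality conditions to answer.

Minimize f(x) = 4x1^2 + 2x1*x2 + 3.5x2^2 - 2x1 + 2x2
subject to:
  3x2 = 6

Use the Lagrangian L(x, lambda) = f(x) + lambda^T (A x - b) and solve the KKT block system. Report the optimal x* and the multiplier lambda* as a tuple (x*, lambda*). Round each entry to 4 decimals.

Form the Lagrangian:
  L(x, lambda) = (1/2) x^T Q x + c^T x + lambda^T (A x - b)
Stationarity (grad_x L = 0): Q x + c + A^T lambda = 0.
Primal feasibility: A x = b.

This gives the KKT block system:
  [ Q   A^T ] [ x     ]   [-c ]
  [ A    0  ] [ lambda ] = [ b ]

Solving the linear system:
  x*      = (-0.25, 2)
  lambda* = (-5.1667)
  f(x*)   = 17.75

x* = (-0.25, 2), lambda* = (-5.1667)


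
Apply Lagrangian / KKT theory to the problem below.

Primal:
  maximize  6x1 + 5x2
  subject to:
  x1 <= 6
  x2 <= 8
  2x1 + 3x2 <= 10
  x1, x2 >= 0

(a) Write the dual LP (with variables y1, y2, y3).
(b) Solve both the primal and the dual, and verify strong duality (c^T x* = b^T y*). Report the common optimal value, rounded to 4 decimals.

The standard primal-dual pair for 'max c^T x s.t. A x <= b, x >= 0' is:
  Dual:  min b^T y  s.t.  A^T y >= c,  y >= 0.

So the dual LP is:
  minimize  6y1 + 8y2 + 10y3
  subject to:
    y1 + 2y3 >= 6
    y2 + 3y3 >= 5
    y1, y2, y3 >= 0

Solving the primal: x* = (5, 0).
  primal value c^T x* = 30.
Solving the dual: y* = (0, 0, 3).
  dual value b^T y* = 30.
Strong duality: c^T x* = b^T y*. Confirmed.

30


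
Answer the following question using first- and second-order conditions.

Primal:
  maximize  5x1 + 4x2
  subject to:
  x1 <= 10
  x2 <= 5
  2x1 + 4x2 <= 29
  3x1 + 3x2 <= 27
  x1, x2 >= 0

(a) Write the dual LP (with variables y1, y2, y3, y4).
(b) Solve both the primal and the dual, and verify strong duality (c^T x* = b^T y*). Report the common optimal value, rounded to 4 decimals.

The standard primal-dual pair for 'max c^T x s.t. A x <= b, x >= 0' is:
  Dual:  min b^T y  s.t.  A^T y >= c,  y >= 0.

So the dual LP is:
  minimize  10y1 + 5y2 + 29y3 + 27y4
  subject to:
    y1 + 2y3 + 3y4 >= 5
    y2 + 4y3 + 3y4 >= 4
    y1, y2, y3, y4 >= 0

Solving the primal: x* = (9, 0).
  primal value c^T x* = 45.
Solving the dual: y* = (0, 0, 0, 1.6667).
  dual value b^T y* = 45.
Strong duality: c^T x* = b^T y*. Confirmed.

45
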